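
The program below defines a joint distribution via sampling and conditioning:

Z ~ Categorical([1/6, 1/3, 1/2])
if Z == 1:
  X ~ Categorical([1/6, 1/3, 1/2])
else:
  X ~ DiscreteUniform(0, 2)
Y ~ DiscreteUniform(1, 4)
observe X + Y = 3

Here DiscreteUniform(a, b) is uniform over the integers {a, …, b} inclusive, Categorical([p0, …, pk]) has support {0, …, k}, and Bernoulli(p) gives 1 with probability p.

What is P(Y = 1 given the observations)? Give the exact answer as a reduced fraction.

Enumerate traces; 9 have nonzero weight after conditioning:
  (Z=0, X=0, Y=3) weight 1/72
  (Z=0, X=1, Y=2) weight 1/72
  (Z=0, X=2, Y=1) weight 1/72
  (Z=1, X=0, Y=3) weight 1/72
  (Z=1, X=1, Y=2) weight 1/36
  (Z=1, X=2, Y=1) weight 1/24
  (Z=2, X=0, Y=3) weight 1/24
  (Z=2, X=1, Y=2) weight 1/24
  … 1 more
Group by Y:
  weight(Y=1) = 7/72
  weight(Y=2) = 1/12
  weight(Y=3) = 5/72
Total weight = 7/72 + 1/12 + 5/72 = 1/4
P(Y=1 | obs) = 7/72 / 1/4 = 7/18
P(Y=2 | obs) = 1/12 / 1/4 = 1/3
P(Y=3 | obs) = 5/72 / 1/4 = 5/18

P(Y = 1 | obs) = 7/18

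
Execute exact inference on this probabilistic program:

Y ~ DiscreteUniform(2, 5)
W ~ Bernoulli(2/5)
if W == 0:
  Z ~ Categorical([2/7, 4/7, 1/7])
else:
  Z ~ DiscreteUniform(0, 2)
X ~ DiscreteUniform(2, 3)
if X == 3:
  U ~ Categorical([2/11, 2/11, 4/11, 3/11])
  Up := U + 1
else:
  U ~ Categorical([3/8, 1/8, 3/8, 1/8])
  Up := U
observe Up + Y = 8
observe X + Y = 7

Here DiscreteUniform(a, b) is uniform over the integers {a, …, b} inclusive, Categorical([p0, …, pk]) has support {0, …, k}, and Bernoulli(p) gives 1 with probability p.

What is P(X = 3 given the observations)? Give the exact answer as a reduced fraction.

Enumerate traces; 12 have nonzero weight after conditioning:
  (Y=4, W=0, Z=0, X=3, U=3) weight 9/1540
  (Y=4, W=0, Z=1, X=3, U=3) weight 9/770
  (Y=4, W=0, Z=2, X=3, U=3) weight 9/3080
  (Y=4, W=1, Z=0, X=3, U=3) weight 1/220
  (Y=4, W=1, Z=1, X=3, U=3) weight 1/220
  (Y=4, W=1, Z=2, X=3, U=3) weight 1/220
  (Y=5, W=0, Z=0, X=2, U=3) weight 3/1120
  (Y=5, W=0, Z=1, X=2, U=3) weight 3/560
  … 4 more
Group by X:
  weight(X=2) = 1/64
  weight(X=3) = 3/88
Total weight = 1/64 + 3/88 = 35/704
P(X=2 | obs) = 1/64 / 35/704 = 11/35
P(X=3 | obs) = 3/88 / 35/704 = 24/35

P(X = 3 | obs) = 24/35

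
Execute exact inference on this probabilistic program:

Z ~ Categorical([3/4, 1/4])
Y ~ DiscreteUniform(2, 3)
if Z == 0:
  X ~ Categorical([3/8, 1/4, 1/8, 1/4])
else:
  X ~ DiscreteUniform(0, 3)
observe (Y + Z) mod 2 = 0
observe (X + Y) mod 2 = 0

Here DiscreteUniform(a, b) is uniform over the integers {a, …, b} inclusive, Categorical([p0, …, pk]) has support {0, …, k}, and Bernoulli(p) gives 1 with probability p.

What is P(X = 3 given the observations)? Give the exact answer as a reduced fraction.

Enumerate traces; 4 have nonzero weight after conditioning:
  (Z=0, Y=2, X=0) weight 9/64
  (Z=0, Y=2, X=2) weight 3/64
  (Z=1, Y=3, X=1) weight 1/32
  (Z=1, Y=3, X=3) weight 1/32
Group by X:
  weight(X=0) = 9/64
  weight(X=1) = 1/32
  weight(X=2) = 3/64
  weight(X=3) = 1/32
Total weight = 9/64 + 1/32 + 3/64 + 1/32 = 1/4
P(X=0 | obs) = 9/64 / 1/4 = 9/16
P(X=1 | obs) = 1/32 / 1/4 = 1/8
P(X=2 | obs) = 3/64 / 1/4 = 3/16
P(X=3 | obs) = 1/32 / 1/4 = 1/8

P(X = 3 | obs) = 1/8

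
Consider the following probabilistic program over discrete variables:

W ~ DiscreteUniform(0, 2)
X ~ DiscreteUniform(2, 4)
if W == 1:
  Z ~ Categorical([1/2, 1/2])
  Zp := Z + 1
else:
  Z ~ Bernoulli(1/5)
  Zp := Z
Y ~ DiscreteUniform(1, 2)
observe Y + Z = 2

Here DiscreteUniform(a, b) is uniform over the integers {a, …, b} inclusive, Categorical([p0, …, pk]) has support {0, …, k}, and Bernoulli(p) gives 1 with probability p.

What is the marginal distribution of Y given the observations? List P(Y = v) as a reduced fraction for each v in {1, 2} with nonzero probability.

Enumerate traces; 18 have nonzero weight after conditioning:
  (W=0, X=2, Z=0, Y=2) weight 2/45
  (W=0, X=2, Z=1, Y=1) weight 1/90
  (W=0, X=3, Z=0, Y=2) weight 2/45
  (W=0, X=3, Z=1, Y=1) weight 1/90
  (W=0, X=4, Z=0, Y=2) weight 2/45
  (W=0, X=4, Z=1, Y=1) weight 1/90
  (W=1, X=2, Z=0, Y=2) weight 1/36
  (W=1, X=2, Z=1, Y=1) weight 1/36
  … 10 more
Group by Y:
  weight(Y=1) = 3/20
  weight(Y=2) = 7/20
Total weight = 3/20 + 7/20 = 1/2
P(Y=1 | obs) = 3/20 / 1/2 = 3/10
P(Y=2 | obs) = 7/20 / 1/2 = 7/10

P(Y=1) = 3/10, P(Y=2) = 7/10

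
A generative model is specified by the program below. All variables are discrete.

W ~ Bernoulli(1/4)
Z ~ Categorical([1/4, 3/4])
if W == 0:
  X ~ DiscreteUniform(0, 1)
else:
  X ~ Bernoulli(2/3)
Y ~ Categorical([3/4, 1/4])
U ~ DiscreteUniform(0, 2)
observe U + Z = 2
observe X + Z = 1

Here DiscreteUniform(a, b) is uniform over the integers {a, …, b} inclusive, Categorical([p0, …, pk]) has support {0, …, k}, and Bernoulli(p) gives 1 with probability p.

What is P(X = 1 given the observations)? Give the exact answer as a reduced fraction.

Enumerate traces; 8 have nonzero weight after conditioning:
  (W=0, Z=0, X=1, Y=0, U=2) weight 3/128
  (W=0, Z=0, X=1, Y=1, U=2) weight 1/128
  (W=0, Z=1, X=0, Y=0, U=1) weight 9/128
  (W=0, Z=1, X=0, Y=1, U=1) weight 3/128
  (W=1, Z=0, X=1, Y=0, U=2) weight 1/96
  (W=1, Z=0, X=1, Y=1, U=2) weight 1/288
  (W=1, Z=1, X=0, Y=0, U=1) weight 1/64
  (W=1, Z=1, X=0, Y=1, U=1) weight 1/192
Group by X:
  weight(X=0) = 11/96
  weight(X=1) = 13/288
Total weight = 11/96 + 13/288 = 23/144
P(X=0 | obs) = 11/96 / 23/144 = 33/46
P(X=1 | obs) = 13/288 / 23/144 = 13/46

P(X = 1 | obs) = 13/46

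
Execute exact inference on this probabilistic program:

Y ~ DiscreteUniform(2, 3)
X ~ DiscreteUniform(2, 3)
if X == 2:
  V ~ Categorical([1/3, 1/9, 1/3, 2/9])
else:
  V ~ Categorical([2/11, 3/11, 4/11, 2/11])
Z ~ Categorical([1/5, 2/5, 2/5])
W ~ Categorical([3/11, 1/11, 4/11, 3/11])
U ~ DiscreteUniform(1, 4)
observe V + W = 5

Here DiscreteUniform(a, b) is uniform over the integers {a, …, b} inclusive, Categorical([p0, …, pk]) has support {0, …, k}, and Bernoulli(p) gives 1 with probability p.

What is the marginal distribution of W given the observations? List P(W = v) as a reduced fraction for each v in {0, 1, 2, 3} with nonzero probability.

P(W=2) = 160/367, P(W=3) = 207/367

Enumerate traces; 96 have nonzero weight after conditioning:
  (Y=2, X=2, V=2, Z=0, W=3, U=1) weight 1/880
  (Y=2, X=2, V=2, Z=0, W=3, U=2) weight 1/880
  (Y=2, X=2, V=2, Z=0, W=3, U=3) weight 1/880
  (Y=2, X=2, V=2, Z=0, W=3, U=4) weight 1/880
  (Y=2, X=2, V=2, Z=1, W=3, U=1) weight 1/440
  (Y=2, X=2, V=2, Z=1, W=3, U=2) weight 1/440
  (Y=2, X=2, V=2, Z=1, W=3, U=3) weight 1/440
  (Y=2, X=2, V=2, Z=1, W=3, U=4) weight 1/440
  (Y=2, X=2, V=3, Z=0, W=2, U=1) weight 1/990
  … 87 more
Group by W:
  weight(W=2) = 80/1089
  weight(W=3) = 23/242
Total weight = 80/1089 + 23/242 = 367/2178
P(W=2 | obs) = 80/1089 / 367/2178 = 160/367
P(W=3 | obs) = 23/242 / 367/2178 = 207/367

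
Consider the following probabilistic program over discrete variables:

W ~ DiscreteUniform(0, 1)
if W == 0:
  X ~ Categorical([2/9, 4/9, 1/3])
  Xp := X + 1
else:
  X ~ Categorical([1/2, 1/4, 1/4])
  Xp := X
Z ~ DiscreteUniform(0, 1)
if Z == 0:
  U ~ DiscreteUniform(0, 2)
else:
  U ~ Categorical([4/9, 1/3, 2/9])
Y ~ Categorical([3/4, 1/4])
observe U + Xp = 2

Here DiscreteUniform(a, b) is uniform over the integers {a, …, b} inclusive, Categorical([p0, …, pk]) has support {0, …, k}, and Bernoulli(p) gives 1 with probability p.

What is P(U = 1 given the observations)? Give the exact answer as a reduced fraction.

P(U = 1 | obs) = 102/367

Enumerate traces; 20 have nonzero weight after conditioning:
  (W=0, X=0, Z=0, U=1, Y=0) weight 1/72
  (W=0, X=0, Z=0, U=1, Y=1) weight 1/216
  (W=0, X=0, Z=1, U=1, Y=0) weight 1/72
  (W=0, X=0, Z=1, U=1, Y=1) weight 1/216
  (W=0, X=1, Z=0, U=0, Y=0) weight 1/36
  (W=0, X=1, Z=0, U=0, Y=1) weight 1/108
  (W=0, X=1, Z=1, U=0, Y=0) weight 1/27
  (W=0, X=1, Z=1, U=0, Y=1) weight 1/81
  (W=1, X=0, Z=0, U=2, Y=0) weight 1/32
  … 11 more
Group by U:
  weight(U=0) = 175/1296
  weight(U=1) = 17/216
  weight(U=2) = 5/72
Total weight = 175/1296 + 17/216 + 5/72 = 367/1296
P(U=0 | obs) = 175/1296 / 367/1296 = 175/367
P(U=1 | obs) = 17/216 / 367/1296 = 102/367
P(U=2 | obs) = 5/72 / 367/1296 = 90/367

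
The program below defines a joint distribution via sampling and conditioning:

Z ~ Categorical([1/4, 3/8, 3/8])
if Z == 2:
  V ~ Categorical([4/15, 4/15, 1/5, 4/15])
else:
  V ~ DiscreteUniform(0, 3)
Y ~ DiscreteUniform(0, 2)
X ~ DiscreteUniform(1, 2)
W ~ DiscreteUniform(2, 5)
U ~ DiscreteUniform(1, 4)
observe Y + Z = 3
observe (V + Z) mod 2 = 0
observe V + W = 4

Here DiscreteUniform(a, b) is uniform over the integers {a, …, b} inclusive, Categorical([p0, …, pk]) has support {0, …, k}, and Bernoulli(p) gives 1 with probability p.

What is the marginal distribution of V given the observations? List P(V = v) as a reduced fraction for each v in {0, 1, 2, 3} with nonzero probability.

P(V=0) = 16/43, P(V=1) = 15/43, P(V=2) = 12/43

Enumerate traces; 24 have nonzero weight after conditioning:
  (Z=1, V=1, Y=2, X=1, W=3, U=1) weight 1/1024
  (Z=1, V=1, Y=2, X=1, W=3, U=2) weight 1/1024
  (Z=1, V=1, Y=2, X=1, W=3, U=3) weight 1/1024
  (Z=1, V=1, Y=2, X=1, W=3, U=4) weight 1/1024
  (Z=1, V=1, Y=2, X=2, W=3, U=1) weight 1/1024
  (Z=1, V=1, Y=2, X=2, W=3, U=2) weight 1/1024
  (Z=1, V=1, Y=2, X=2, W=3, U=3) weight 1/1024
  (Z=1, V=1, Y=2, X=2, W=3, U=4) weight 1/1024
  (Z=2, V=0, Y=1, X=1, W=4, U=1) weight 1/960
  (Z=2, V=2, Y=1, X=1, W=2, U=1) weight 1/1280
  … 14 more
Group by V:
  weight(V=0) = 1/120
  weight(V=1) = 1/128
  weight(V=2) = 1/160
Total weight = 1/120 + 1/128 + 1/160 = 43/1920
P(V=0 | obs) = 1/120 / 43/1920 = 16/43
P(V=1 | obs) = 1/128 / 43/1920 = 15/43
P(V=2 | obs) = 1/160 / 43/1920 = 12/43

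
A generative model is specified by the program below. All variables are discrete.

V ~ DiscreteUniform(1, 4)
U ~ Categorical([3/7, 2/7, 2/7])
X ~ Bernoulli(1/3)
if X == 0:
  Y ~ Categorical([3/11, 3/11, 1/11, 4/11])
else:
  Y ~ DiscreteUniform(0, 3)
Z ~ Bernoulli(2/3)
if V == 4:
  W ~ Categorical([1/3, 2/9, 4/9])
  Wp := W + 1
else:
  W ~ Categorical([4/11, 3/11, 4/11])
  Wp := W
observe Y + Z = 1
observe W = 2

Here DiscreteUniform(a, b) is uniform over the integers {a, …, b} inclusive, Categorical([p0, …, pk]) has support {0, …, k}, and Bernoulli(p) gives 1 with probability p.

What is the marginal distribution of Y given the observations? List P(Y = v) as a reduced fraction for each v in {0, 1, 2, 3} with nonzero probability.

Enumerate traces; 48 have nonzero weight after conditioning:
  (V=1, U=0, X=0, Y=0, Z=1, W=2) weight 4/847
  (V=1, U=0, X=0, Y=1, Z=0, W=2) weight 2/847
  (V=1, U=0, X=1, Y=0, Z=1, W=2) weight 1/462
  (V=1, U=0, X=1, Y=1, Z=0, W=2) weight 1/924
  (V=1, U=1, X=0, Y=0, Z=1, W=2) weight 8/2541
  (V=1, U=1, X=0, Y=1, Z=0, W=2) weight 4/2541
  (V=1, U=1, X=1, Y=0, Z=1, W=2) weight 1/693
  (V=1, U=1, X=1, Y=1, Z=0, W=2) weight 1/1386
  … 40 more
Group by Y:
  weight(Y=0) = 665/9801
  weight(Y=1) = 665/19602
Total weight = 665/9801 + 665/19602 = 665/6534
P(Y=0 | obs) = 665/9801 / 665/6534 = 2/3
P(Y=1 | obs) = 665/19602 / 665/6534 = 1/3

P(Y=0) = 2/3, P(Y=1) = 1/3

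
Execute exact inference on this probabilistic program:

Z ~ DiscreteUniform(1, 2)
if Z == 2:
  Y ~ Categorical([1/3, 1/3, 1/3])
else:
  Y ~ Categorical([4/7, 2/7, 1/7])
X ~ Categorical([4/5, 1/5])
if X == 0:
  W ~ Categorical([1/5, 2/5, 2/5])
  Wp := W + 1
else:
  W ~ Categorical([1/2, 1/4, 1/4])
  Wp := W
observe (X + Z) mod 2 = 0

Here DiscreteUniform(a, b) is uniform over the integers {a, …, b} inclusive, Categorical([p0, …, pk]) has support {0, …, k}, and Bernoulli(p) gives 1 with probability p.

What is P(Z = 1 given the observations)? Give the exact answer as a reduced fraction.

Enumerate traces; 18 have nonzero weight after conditioning:
  (Z=1, Y=0, X=1, W=0) weight 1/35
  (Z=1, Y=0, X=1, W=1) weight 1/70
  (Z=1, Y=0, X=1, W=2) weight 1/70
  (Z=1, Y=1, X=1, W=0) weight 1/70
  (Z=1, Y=1, X=1, W=1) weight 1/140
  (Z=1, Y=1, X=1, W=2) weight 1/140
  (Z=1, Y=2, X=1, W=0) weight 1/140
  (Z=1, Y=2, X=1, W=1) weight 1/280
  (Z=2, Y=0, X=0, W=0) weight 2/75
  … 9 more
Group by Z:
  weight(Z=1) = 1/10
  weight(Z=2) = 2/5
Total weight = 1/10 + 2/5 = 1/2
P(Z=1 | obs) = 1/10 / 1/2 = 1/5
P(Z=2 | obs) = 2/5 / 1/2 = 4/5

P(Z = 1 | obs) = 1/5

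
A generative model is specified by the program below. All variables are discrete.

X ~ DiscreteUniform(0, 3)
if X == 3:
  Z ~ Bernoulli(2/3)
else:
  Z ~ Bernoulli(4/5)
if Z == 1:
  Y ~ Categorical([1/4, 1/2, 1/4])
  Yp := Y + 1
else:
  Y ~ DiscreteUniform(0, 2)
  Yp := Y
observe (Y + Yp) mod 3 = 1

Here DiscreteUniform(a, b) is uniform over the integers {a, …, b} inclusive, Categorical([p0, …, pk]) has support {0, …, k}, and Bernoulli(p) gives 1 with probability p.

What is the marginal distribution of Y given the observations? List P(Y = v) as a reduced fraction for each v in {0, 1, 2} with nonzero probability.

P(Y=0) = 69/97, P(Y=2) = 28/97

Enumerate traces; 8 have nonzero weight after conditioning:
  (X=0, Z=0, Y=2) weight 1/60
  (X=0, Z=1, Y=0) weight 1/20
  (X=1, Z=0, Y=2) weight 1/60
  (X=1, Z=1, Y=0) weight 1/20
  (X=2, Z=0, Y=2) weight 1/60
  (X=2, Z=1, Y=0) weight 1/20
  (X=3, Z=0, Y=2) weight 1/36
  (X=3, Z=1, Y=0) weight 1/24
Group by Y:
  weight(Y=0) = 23/120
  weight(Y=2) = 7/90
Total weight = 23/120 + 7/90 = 97/360
P(Y=0 | obs) = 23/120 / 97/360 = 69/97
P(Y=2 | obs) = 7/90 / 97/360 = 28/97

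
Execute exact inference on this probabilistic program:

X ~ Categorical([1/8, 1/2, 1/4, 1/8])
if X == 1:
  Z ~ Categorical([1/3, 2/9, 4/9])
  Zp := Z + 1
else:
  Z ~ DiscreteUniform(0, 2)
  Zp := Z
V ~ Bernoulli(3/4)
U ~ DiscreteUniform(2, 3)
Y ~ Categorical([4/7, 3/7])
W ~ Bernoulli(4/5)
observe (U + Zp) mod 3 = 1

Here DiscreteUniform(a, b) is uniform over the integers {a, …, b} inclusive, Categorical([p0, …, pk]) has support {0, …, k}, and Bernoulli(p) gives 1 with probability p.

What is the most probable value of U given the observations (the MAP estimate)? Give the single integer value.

Enumerate traces; 64 have nonzero weight after conditioning:
  (X=0, Z=1, V=0, U=3, Y=0, W=0) weight 1/1680
  (X=0, Z=1, V=0, U=3, Y=0, W=1) weight 1/420
  (X=0, Z=1, V=0, U=3, Y=1, W=0) weight 1/2240
  (X=0, Z=1, V=0, U=3, Y=1, W=1) weight 1/560
  (X=0, Z=1, V=1, U=3, Y=0, W=0) weight 1/560
  (X=0, Z=1, V=1, U=3, Y=0, W=1) weight 1/140
  (X=0, Z=1, V=1, U=3, Y=1, W=0) weight 3/2240
  (X=0, Z=1, V=1, U=3, Y=1, W=1) weight 3/560
  (X=0, Z=2, V=0, U=2, Y=0, W=0) weight 1/1680
  … 55 more
Group by U:
  weight(U=2) = 5/36
  weight(U=3) = 1/6
Total weight = 5/36 + 1/6 = 11/36
P(U=2 | obs) = 5/36 / 11/36 = 5/11
P(U=3 | obs) = 1/6 / 11/36 = 6/11
argmax = 3

argmax_v P(U = v | obs) = 3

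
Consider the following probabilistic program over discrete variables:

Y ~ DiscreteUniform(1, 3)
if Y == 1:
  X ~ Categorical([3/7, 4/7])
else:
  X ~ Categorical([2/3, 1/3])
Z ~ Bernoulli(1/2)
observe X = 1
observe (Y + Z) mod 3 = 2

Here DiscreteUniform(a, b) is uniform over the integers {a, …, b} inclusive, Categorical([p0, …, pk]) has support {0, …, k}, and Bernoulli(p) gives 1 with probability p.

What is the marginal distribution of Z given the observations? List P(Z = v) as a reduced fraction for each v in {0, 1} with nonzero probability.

Enumerate traces; 2 have nonzero weight after conditioning:
  (Y=1, X=1, Z=1) weight 2/21
  (Y=2, X=1, Z=0) weight 1/18
Group by Z:
  weight(Z=0) = 1/18
  weight(Z=1) = 2/21
Total weight = 1/18 + 2/21 = 19/126
P(Z=0 | obs) = 1/18 / 19/126 = 7/19
P(Z=1 | obs) = 2/21 / 19/126 = 12/19

P(Z=0) = 7/19, P(Z=1) = 12/19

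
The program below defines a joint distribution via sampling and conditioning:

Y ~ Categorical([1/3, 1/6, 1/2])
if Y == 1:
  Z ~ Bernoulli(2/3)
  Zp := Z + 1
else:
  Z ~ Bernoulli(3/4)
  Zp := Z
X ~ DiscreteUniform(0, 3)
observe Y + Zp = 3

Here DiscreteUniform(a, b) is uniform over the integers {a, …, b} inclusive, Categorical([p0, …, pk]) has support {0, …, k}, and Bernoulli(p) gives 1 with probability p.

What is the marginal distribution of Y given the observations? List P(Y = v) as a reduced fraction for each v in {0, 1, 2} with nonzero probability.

Enumerate traces; 8 have nonzero weight after conditioning:
  (Y=1, Z=1, X=0) weight 1/36
  (Y=1, Z=1, X=1) weight 1/36
  (Y=1, Z=1, X=2) weight 1/36
  (Y=1, Z=1, X=3) weight 1/36
  (Y=2, Z=1, X=0) weight 3/32
  (Y=2, Z=1, X=1) weight 3/32
  (Y=2, Z=1, X=2) weight 3/32
  (Y=2, Z=1, X=3) weight 3/32
Group by Y:
  weight(Y=1) = 1/9
  weight(Y=2) = 3/8
Total weight = 1/9 + 3/8 = 35/72
P(Y=1 | obs) = 1/9 / 35/72 = 8/35
P(Y=2 | obs) = 3/8 / 35/72 = 27/35

P(Y=1) = 8/35, P(Y=2) = 27/35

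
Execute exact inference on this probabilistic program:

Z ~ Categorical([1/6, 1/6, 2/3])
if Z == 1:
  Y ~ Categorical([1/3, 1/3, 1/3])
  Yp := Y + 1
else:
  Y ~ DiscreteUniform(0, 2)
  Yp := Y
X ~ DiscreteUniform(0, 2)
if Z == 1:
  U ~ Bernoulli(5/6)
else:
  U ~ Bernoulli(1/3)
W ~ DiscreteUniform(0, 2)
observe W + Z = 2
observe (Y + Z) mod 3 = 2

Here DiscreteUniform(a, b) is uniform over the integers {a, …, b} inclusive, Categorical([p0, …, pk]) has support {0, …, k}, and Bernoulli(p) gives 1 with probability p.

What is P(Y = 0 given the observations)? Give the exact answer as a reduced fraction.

Enumerate traces; 18 have nonzero weight after conditioning:
  (Z=0, Y=2, X=0, U=0, W=2) weight 1/243
  (Z=0, Y=2, X=0, U=1, W=2) weight 1/486
  (Z=0, Y=2, X=1, U=0, W=2) weight 1/243
  (Z=0, Y=2, X=1, U=1, W=2) weight 1/486
  (Z=0, Y=2, X=2, U=0, W=2) weight 1/243
  (Z=0, Y=2, X=2, U=1, W=2) weight 1/486
  (Z=1, Y=1, X=0, U=0, W=1) weight 1/972
  (Z=1, Y=1, X=0, U=1, W=1) weight 5/972
  (Z=2, Y=0, X=0, U=0, W=0) weight 4/243
  … 9 more
Group by Y:
  weight(Y=0) = 2/27
  weight(Y=1) = 1/54
  weight(Y=2) = 1/54
Total weight = 2/27 + 1/54 + 1/54 = 1/9
P(Y=0 | obs) = 2/27 / 1/9 = 2/3
P(Y=1 | obs) = 1/54 / 1/9 = 1/6
P(Y=2 | obs) = 1/54 / 1/9 = 1/6

P(Y = 0 | obs) = 2/3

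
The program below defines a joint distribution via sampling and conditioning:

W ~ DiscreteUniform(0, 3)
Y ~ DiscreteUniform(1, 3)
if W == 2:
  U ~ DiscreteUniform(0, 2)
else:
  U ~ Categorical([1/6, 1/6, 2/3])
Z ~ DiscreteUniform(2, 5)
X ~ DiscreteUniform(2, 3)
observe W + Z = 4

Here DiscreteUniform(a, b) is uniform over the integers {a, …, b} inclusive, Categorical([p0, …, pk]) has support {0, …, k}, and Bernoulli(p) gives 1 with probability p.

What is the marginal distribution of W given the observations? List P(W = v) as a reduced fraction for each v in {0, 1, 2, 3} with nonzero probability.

Enumerate traces; 54 have nonzero weight after conditioning:
  (W=0, Y=1, U=0, Z=4, X=2) weight 1/576
  (W=0, Y=1, U=0, Z=4, X=3) weight 1/576
  (W=0, Y=1, U=1, Z=4, X=2) weight 1/576
  (W=0, Y=1, U=1, Z=4, X=3) weight 1/576
  (W=0, Y=1, U=2, Z=4, X=2) weight 1/144
  (W=0, Y=1, U=2, Z=4, X=3) weight 1/144
  (W=0, Y=2, U=0, Z=4, X=2) weight 1/576
  (W=0, Y=2, U=0, Z=4, X=3) weight 1/576
  (W=1, Y=1, U=0, Z=3, X=2) weight 1/576
  (W=2, Y=1, U=0, Z=2, X=2) weight 1/288
  … 44 more
Group by W:
  weight(W=0) = 1/16
  weight(W=1) = 1/16
  weight(W=2) = 1/16
Total weight = 1/16 + 1/16 + 1/16 = 3/16
P(W=0 | obs) = 1/16 / 3/16 = 1/3
P(W=1 | obs) = 1/16 / 3/16 = 1/3
P(W=2 | obs) = 1/16 / 3/16 = 1/3

P(W=0) = 1/3, P(W=1) = 1/3, P(W=2) = 1/3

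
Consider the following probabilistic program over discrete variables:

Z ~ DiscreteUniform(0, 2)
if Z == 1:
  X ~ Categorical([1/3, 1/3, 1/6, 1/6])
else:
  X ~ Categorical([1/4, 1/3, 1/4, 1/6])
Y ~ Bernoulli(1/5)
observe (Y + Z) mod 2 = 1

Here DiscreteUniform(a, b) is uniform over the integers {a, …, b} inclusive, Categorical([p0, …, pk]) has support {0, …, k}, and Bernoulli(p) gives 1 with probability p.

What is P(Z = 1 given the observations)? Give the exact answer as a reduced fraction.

Enumerate traces; 12 have nonzero weight after conditioning:
  (Z=0, X=0, Y=1) weight 1/60
  (Z=0, X=1, Y=1) weight 1/45
  (Z=0, X=2, Y=1) weight 1/60
  (Z=0, X=3, Y=1) weight 1/90
  (Z=1, X=0, Y=0) weight 4/45
  (Z=1, X=1, Y=0) weight 4/45
  (Z=1, X=2, Y=0) weight 2/45
  (Z=1, X=3, Y=0) weight 2/45
  (Z=2, X=0, Y=1) weight 1/60
  … 3 more
Group by Z:
  weight(Z=0) = 1/15
  weight(Z=1) = 4/15
  weight(Z=2) = 1/15
Total weight = 1/15 + 4/15 + 1/15 = 2/5
P(Z=0 | obs) = 1/15 / 2/5 = 1/6
P(Z=1 | obs) = 4/15 / 2/5 = 2/3
P(Z=2 | obs) = 1/15 / 2/5 = 1/6

P(Z = 1 | obs) = 2/3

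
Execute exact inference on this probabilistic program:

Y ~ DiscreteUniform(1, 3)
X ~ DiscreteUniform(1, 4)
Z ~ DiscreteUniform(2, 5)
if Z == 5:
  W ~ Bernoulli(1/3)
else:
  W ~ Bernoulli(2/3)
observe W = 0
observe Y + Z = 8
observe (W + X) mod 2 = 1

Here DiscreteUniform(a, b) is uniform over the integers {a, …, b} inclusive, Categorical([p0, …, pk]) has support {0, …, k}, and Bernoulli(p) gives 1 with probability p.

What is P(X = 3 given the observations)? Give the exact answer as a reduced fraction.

P(X = 3 | obs) = 1/2

Enumerate traces; 2 have nonzero weight after conditioning:
  (Y=3, X=1, Z=5, W=0) weight 1/72
  (Y=3, X=3, Z=5, W=0) weight 1/72
Group by X:
  weight(X=1) = 1/72
  weight(X=3) = 1/72
Total weight = 1/72 + 1/72 = 1/36
P(X=1 | obs) = 1/72 / 1/36 = 1/2
P(X=3 | obs) = 1/72 / 1/36 = 1/2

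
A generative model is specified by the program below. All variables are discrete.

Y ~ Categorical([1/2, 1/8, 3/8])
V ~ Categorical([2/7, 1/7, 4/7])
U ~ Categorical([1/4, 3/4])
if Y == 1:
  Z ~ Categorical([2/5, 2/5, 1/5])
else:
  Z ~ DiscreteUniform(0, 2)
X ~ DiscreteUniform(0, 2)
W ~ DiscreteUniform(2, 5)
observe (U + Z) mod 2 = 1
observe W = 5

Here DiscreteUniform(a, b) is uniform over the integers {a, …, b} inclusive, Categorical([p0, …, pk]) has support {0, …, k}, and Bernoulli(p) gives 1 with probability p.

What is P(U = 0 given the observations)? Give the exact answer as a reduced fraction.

Enumerate traces; 81 have nonzero weight after conditioning:
  (Y=0, V=0, U=0, Z=1, X=0, W=5) weight 1/1008
  (Y=0, V=0, U=0, Z=1, X=1, W=5) weight 1/1008
  (Y=0, V=0, U=0, Z=1, X=2, W=5) weight 1/1008
  (Y=0, V=0, U=1, Z=0, X=0, W=5) weight 1/336
  (Y=0, V=0, U=1, Z=0, X=1, W=5) weight 1/336
  (Y=0, V=0, U=1, Z=0, X=2, W=5) weight 1/336
  (Y=0, V=0, U=1, Z=2, X=0, W=5) weight 1/336
  (Y=0, V=0, U=1, Z=2, X=1, W=5) weight 1/336
  … 73 more
Group by U:
  weight(U=0) = 41/1920
  weight(U=1) = 79/640
Total weight = 41/1920 + 79/640 = 139/960
P(U=0 | obs) = 41/1920 / 139/960 = 41/278
P(U=1 | obs) = 79/640 / 139/960 = 237/278

P(U = 0 | obs) = 41/278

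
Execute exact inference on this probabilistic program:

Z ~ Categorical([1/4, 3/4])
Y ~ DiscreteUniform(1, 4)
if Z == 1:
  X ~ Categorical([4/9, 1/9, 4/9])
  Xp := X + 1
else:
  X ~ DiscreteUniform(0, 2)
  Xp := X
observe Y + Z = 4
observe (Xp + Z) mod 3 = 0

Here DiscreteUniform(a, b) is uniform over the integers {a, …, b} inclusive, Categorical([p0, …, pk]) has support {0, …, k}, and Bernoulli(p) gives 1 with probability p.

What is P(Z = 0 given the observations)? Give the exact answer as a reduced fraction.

P(Z = 0 | obs) = 1/2

Enumerate traces; 2 have nonzero weight after conditioning:
  (Z=0, Y=4, X=0) weight 1/48
  (Z=1, Y=3, X=1) weight 1/48
Group by Z:
  weight(Z=0) = 1/48
  weight(Z=1) = 1/48
Total weight = 1/48 + 1/48 = 1/24
P(Z=0 | obs) = 1/48 / 1/24 = 1/2
P(Z=1 | obs) = 1/48 / 1/24 = 1/2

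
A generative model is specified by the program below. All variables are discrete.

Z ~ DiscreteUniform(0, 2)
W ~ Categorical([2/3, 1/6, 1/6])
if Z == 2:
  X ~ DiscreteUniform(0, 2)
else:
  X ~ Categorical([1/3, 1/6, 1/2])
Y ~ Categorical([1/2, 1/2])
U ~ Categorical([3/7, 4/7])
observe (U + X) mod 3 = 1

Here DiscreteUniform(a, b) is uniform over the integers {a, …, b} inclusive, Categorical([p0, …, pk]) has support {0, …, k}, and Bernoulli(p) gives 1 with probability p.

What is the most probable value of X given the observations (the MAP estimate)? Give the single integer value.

argmax_v P(X = v | obs) = 0

Enumerate traces; 36 have nonzero weight after conditioning:
  (Z=0, W=0, X=0, Y=0, U=1) weight 4/189
  (Z=0, W=0, X=0, Y=1, U=1) weight 4/189
  (Z=0, W=0, X=1, Y=0, U=0) weight 1/126
  (Z=0, W=0, X=1, Y=1, U=0) weight 1/126
  (Z=0, W=1, X=0, Y=0, U=1) weight 1/189
  (Z=0, W=1, X=0, Y=1, U=1) weight 1/189
  (Z=0, W=1, X=1, Y=0, U=0) weight 1/504
  (Z=0, W=1, X=1, Y=1, U=0) weight 1/504
  … 28 more
Group by X:
  weight(X=0) = 4/21
  weight(X=1) = 2/21
Total weight = 4/21 + 2/21 = 2/7
P(X=0 | obs) = 4/21 / 2/7 = 2/3
P(X=1 | obs) = 2/21 / 2/7 = 1/3
argmax = 0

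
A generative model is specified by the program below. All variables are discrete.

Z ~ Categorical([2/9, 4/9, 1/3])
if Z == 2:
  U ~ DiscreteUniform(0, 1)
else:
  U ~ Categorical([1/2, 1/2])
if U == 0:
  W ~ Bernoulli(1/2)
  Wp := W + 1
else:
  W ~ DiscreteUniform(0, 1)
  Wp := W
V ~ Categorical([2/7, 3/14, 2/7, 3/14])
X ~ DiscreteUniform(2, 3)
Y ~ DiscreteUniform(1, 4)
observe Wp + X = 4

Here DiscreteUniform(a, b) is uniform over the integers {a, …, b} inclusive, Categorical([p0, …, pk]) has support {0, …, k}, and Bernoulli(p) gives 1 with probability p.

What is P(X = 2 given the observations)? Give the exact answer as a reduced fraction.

P(X = 2 | obs) = 1/3

Enumerate traces; 144 have nonzero weight after conditioning:
  (Z=0, U=0, W=0, V=0, X=3, Y=1) weight 1/504
  (Z=0, U=0, W=0, V=0, X=3, Y=2) weight 1/504
  (Z=0, U=0, W=0, V=0, X=3, Y=3) weight 1/504
  (Z=0, U=0, W=0, V=0, X=3, Y=4) weight 1/504
  (Z=0, U=0, W=0, V=1, X=3, Y=1) weight 1/672
  (Z=0, U=0, W=0, V=1, X=3, Y=2) weight 1/672
  (Z=0, U=0, W=0, V=1, X=3, Y=3) weight 1/672
  (Z=0, U=0, W=0, V=1, X=3, Y=4) weight 1/672
  (Z=0, U=0, W=1, V=0, X=2, Y=1) weight 1/504
  … 135 more
Group by X:
  weight(X=2) = 1/8
  weight(X=3) = 1/4
Total weight = 1/8 + 1/4 = 3/8
P(X=2 | obs) = 1/8 / 3/8 = 1/3
P(X=3 | obs) = 1/4 / 3/8 = 2/3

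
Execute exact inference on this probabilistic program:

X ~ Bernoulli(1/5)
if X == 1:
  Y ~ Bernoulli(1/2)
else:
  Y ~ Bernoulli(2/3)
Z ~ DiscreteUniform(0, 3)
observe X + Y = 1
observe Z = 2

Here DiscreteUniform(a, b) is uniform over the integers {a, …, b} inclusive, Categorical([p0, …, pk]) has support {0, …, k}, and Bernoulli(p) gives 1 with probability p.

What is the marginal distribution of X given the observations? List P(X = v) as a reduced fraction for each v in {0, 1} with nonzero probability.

P(X=0) = 16/19, P(X=1) = 3/19

Enumerate traces; 2 have nonzero weight after conditioning:
  (X=0, Y=1, Z=2) weight 2/15
  (X=1, Y=0, Z=2) weight 1/40
Group by X:
  weight(X=0) = 2/15
  weight(X=1) = 1/40
Total weight = 2/15 + 1/40 = 19/120
P(X=0 | obs) = 2/15 / 19/120 = 16/19
P(X=1 | obs) = 1/40 / 19/120 = 3/19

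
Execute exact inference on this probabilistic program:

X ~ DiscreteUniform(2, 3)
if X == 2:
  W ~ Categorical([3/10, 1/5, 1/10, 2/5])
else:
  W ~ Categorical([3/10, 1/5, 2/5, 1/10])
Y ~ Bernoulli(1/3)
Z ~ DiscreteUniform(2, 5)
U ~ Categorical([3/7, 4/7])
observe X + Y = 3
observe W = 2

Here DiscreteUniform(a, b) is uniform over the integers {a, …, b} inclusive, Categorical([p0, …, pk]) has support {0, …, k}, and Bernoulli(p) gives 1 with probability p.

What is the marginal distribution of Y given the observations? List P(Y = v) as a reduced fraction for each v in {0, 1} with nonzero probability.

P(Y=0) = 8/9, P(Y=1) = 1/9

Enumerate traces; 16 have nonzero weight after conditioning:
  (X=2, W=2, Y=1, Z=2, U=0) weight 1/560
  (X=2, W=2, Y=1, Z=2, U=1) weight 1/420
  (X=2, W=2, Y=1, Z=3, U=0) weight 1/560
  (X=2, W=2, Y=1, Z=3, U=1) weight 1/420
  (X=2, W=2, Y=1, Z=4, U=0) weight 1/560
  (X=2, W=2, Y=1, Z=4, U=1) weight 1/420
  (X=2, W=2, Y=1, Z=5, U=0) weight 1/560
  (X=2, W=2, Y=1, Z=5, U=1) weight 1/420
  (X=3, W=2, Y=0, Z=2, U=0) weight 1/70
  … 7 more
Group by Y:
  weight(Y=0) = 2/15
  weight(Y=1) = 1/60
Total weight = 2/15 + 1/60 = 3/20
P(Y=0 | obs) = 2/15 / 3/20 = 8/9
P(Y=1 | obs) = 1/60 / 3/20 = 1/9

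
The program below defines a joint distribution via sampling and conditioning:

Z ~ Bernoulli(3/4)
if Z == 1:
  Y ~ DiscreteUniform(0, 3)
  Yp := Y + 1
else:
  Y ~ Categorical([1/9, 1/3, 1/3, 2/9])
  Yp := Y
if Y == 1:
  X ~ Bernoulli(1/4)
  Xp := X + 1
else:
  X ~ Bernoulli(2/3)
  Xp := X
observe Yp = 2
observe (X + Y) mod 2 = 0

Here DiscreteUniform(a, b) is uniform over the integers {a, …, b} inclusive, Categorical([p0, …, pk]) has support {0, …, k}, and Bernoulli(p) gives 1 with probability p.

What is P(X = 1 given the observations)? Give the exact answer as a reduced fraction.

Enumerate traces; 2 have nonzero weight after conditioning:
  (Z=0, Y=2, X=0) weight 1/36
  (Z=1, Y=1, X=1) weight 3/64
Group by X:
  weight(X=0) = 1/36
  weight(X=1) = 3/64
Total weight = 1/36 + 3/64 = 43/576
P(X=0 | obs) = 1/36 / 43/576 = 16/43
P(X=1 | obs) = 3/64 / 43/576 = 27/43

P(X = 1 | obs) = 27/43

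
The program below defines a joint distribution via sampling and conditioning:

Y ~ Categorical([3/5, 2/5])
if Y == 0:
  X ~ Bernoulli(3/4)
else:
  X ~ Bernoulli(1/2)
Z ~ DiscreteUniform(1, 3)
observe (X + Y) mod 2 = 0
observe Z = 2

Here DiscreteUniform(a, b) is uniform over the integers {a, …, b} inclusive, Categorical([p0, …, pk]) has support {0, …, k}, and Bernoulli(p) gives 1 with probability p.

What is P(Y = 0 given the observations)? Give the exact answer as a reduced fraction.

P(Y = 0 | obs) = 3/7

Enumerate traces; 2 have nonzero weight after conditioning:
  (Y=0, X=0, Z=2) weight 1/20
  (Y=1, X=1, Z=2) weight 1/15
Group by Y:
  weight(Y=0) = 1/20
  weight(Y=1) = 1/15
Total weight = 1/20 + 1/15 = 7/60
P(Y=0 | obs) = 1/20 / 7/60 = 3/7
P(Y=1 | obs) = 1/15 / 7/60 = 4/7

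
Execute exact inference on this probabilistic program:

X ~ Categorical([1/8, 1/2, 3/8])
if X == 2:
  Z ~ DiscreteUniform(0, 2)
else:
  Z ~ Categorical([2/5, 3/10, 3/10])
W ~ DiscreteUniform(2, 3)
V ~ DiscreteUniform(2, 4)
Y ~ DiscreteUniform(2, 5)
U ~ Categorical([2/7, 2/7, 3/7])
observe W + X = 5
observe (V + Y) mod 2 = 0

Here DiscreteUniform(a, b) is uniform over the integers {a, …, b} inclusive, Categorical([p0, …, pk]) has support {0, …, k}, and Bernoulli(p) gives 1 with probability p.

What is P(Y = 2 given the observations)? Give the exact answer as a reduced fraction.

P(Y = 2 | obs) = 1/3

Enumerate traces; 54 have nonzero weight after conditioning:
  (X=2, Z=0, W=3, V=2, Y=2, U=0) weight 1/672
  (X=2, Z=0, W=3, V=2, Y=2, U=1) weight 1/672
  (X=2, Z=0, W=3, V=2, Y=2, U=2) weight 1/448
  (X=2, Z=0, W=3, V=2, Y=4, U=0) weight 1/672
  (X=2, Z=0, W=3, V=2, Y=4, U=1) weight 1/672
  (X=2, Z=0, W=3, V=2, Y=4, U=2) weight 1/448
  (X=2, Z=0, W=3, V=3, Y=3, U=0) weight 1/672
  (X=2, Z=0, W=3, V=3, Y=3, U=1) weight 1/672
  (X=2, Z=0, W=3, V=3, Y=5, U=0) weight 1/672
  … 45 more
Group by Y:
  weight(Y=2) = 1/32
  weight(Y=3) = 1/64
  weight(Y=4) = 1/32
  weight(Y=5) = 1/64
Total weight = 1/32 + 1/64 + 1/32 + 1/64 = 3/32
P(Y=2 | obs) = 1/32 / 3/32 = 1/3
P(Y=3 | obs) = 1/64 / 3/32 = 1/6
P(Y=4 | obs) = 1/32 / 3/32 = 1/3
P(Y=5 | obs) = 1/64 / 3/32 = 1/6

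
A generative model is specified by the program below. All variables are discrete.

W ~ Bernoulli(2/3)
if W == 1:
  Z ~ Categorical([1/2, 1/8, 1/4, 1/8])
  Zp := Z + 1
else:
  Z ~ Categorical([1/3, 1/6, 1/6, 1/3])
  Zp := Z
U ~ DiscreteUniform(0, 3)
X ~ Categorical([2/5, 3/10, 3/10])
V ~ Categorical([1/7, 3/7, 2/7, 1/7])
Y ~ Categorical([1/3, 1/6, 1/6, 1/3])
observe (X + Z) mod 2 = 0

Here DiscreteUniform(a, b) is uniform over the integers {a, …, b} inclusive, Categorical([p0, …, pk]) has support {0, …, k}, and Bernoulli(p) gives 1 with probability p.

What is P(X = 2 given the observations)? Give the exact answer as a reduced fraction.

P(X = 2 | obs) = 6/17

Enumerate traces; 768 have nonzero weight after conditioning:
  (W=0, Z=0, U=0, X=0, V=0, Y=0) weight 1/1890
  (W=0, Z=0, U=0, X=0, V=0, Y=1) weight 1/3780
  (W=0, Z=0, U=0, X=0, V=0, Y=2) weight 1/3780
  (W=0, Z=0, U=0, X=0, V=0, Y=3) weight 1/1890
  (W=0, Z=0, U=0, X=0, V=1, Y=0) weight 1/630
  (W=0, Z=0, U=0, X=0, V=1, Y=1) weight 1/1260
  (W=0, Z=0, U=0, X=0, V=1, Y=2) weight 1/1260
  (W=0, Z=0, U=0, X=0, V=1, Y=3) weight 1/630
  (W=0, Z=0, U=0, X=2, V=0, Y=0) weight 1/2520
  (W=0, Z=1, U=0, X=1, V=0, Y=0) weight 1/5040
  … 758 more
Group by X:
  weight(X=0) = 4/15
  weight(X=1) = 1/10
  weight(X=2) = 1/5
Total weight = 4/15 + 1/10 + 1/5 = 17/30
P(X=0 | obs) = 4/15 / 17/30 = 8/17
P(X=1 | obs) = 1/10 / 17/30 = 3/17
P(X=2 | obs) = 1/5 / 17/30 = 6/17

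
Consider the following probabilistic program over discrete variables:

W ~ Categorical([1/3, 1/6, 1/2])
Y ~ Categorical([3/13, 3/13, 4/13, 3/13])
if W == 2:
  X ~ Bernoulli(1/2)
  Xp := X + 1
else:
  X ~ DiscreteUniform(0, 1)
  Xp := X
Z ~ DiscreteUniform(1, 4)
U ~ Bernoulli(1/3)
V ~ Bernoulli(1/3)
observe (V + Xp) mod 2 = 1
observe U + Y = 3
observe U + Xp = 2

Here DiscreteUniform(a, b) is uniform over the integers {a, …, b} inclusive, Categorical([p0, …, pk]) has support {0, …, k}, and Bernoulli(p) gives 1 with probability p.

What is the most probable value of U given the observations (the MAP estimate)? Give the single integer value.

Enumerate traces; 16 have nonzero weight after conditioning:
  (W=0, Y=2, X=1, Z=1, U=1, V=0) weight 1/351
  (W=0, Y=2, X=1, Z=2, U=1, V=0) weight 1/351
  (W=0, Y=2, X=1, Z=3, U=1, V=0) weight 1/351
  (W=0, Y=2, X=1, Z=4, U=1, V=0) weight 1/351
  (W=1, Y=2, X=1, Z=1, U=1, V=0) weight 1/702
  (W=1, Y=2, X=1, Z=2, U=1, V=0) weight 1/702
  (W=1, Y=2, X=1, Z=3, U=1, V=0) weight 1/702
  (W=1, Y=2, X=1, Z=4, U=1, V=0) weight 1/702
  (W=2, Y=3, X=1, Z=1, U=0, V=1) weight 1/312
  … 7 more
Group by U:
  weight(U=0) = 1/78
  weight(U=1) = 4/117
Total weight = 1/78 + 4/117 = 11/234
P(U=0 | obs) = 1/78 / 11/234 = 3/11
P(U=1 | obs) = 4/117 / 11/234 = 8/11
argmax = 1

argmax_v P(U = v | obs) = 1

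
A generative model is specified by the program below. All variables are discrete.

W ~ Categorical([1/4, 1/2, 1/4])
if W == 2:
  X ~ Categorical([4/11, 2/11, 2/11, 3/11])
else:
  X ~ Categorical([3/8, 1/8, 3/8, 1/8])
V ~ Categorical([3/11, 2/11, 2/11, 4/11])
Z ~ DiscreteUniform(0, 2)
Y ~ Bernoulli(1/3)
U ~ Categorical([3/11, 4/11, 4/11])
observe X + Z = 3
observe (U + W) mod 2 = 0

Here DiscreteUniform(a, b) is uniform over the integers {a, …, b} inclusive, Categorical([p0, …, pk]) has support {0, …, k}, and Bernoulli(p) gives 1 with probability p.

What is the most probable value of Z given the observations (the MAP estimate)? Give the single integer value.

Enumerate traces; 120 have nonzero weight after conditioning:
  (W=0, X=1, V=0, Z=2, Y=0, U=0) weight 1/1936
  (W=0, X=1, V=0, Z=2, Y=0, U=2) weight 1/1452
  (W=0, X=1, V=0, Z=2, Y=1, U=0) weight 1/3872
  (W=0, X=1, V=0, Z=2, Y=1, U=2) weight 1/2904
  (W=0, X=1, V=1, Z=2, Y=0, U=0) weight 1/2904
  (W=0, X=1, V=1, Z=2, Y=0, U=2) weight 1/2178
  (W=0, X=1, V=1, Z=2, Y=1, U=0) weight 1/5808
  (W=0, X=1, V=1, Z=2, Y=1, U=2) weight 1/4356
  (W=0, X=2, V=0, Z=1, Y=0, U=0) weight 3/1936
  (W=0, X=3, V=0, Z=0, Y=0, U=0) weight 1/1936
  … 110 more
Group by Z:
  weight(Z=0) = 111/3872
  weight(Z=1) = 607/11616
  weight(Z=2) = 277/11616
Total weight = 111/3872 + 607/11616 + 277/11616 = 1217/11616
P(Z=0 | obs) = 111/3872 / 1217/11616 = 333/1217
P(Z=1 | obs) = 607/11616 / 1217/11616 = 607/1217
P(Z=2 | obs) = 277/11616 / 1217/11616 = 277/1217
argmax = 1

argmax_v P(Z = v | obs) = 1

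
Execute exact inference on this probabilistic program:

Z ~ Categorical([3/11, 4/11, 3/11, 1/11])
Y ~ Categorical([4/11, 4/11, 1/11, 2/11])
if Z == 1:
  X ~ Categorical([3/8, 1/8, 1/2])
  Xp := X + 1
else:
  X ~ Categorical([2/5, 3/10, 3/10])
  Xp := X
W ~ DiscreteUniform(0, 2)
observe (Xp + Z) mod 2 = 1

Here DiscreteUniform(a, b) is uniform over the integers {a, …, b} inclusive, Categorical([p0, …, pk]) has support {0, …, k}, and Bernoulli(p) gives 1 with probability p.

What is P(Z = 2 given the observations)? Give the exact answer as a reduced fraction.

Enumerate traces; 60 have nonzero weight after conditioning:
  (Z=0, Y=0, X=1, W=0) weight 6/605
  (Z=0, Y=0, X=1, W=1) weight 6/605
  (Z=0, Y=0, X=1, W=2) weight 6/605
  (Z=0, Y=1, X=1, W=0) weight 6/605
  (Z=0, Y=1, X=1, W=1) weight 6/605
  (Z=0, Y=1, X=1, W=2) weight 6/605
  (Z=0, Y=2, X=1, W=0) weight 3/1210
  (Z=0, Y=2, X=1, W=1) weight 3/1210
  (Z=1, Y=0, X=1, W=0) weight 2/363
  (Z=2, Y=0, X=1, W=0) weight 6/605
  … 50 more
Group by Z:
  weight(Z=0) = 9/110
  weight(Z=1) = 1/22
  weight(Z=2) = 9/110
  weight(Z=3) = 7/110
Total weight = 9/110 + 1/22 + 9/110 + 7/110 = 3/11
P(Z=0 | obs) = 9/110 / 3/11 = 3/10
P(Z=1 | obs) = 1/22 / 3/11 = 1/6
P(Z=2 | obs) = 9/110 / 3/11 = 3/10
P(Z=3 | obs) = 7/110 / 3/11 = 7/30

P(Z = 2 | obs) = 3/10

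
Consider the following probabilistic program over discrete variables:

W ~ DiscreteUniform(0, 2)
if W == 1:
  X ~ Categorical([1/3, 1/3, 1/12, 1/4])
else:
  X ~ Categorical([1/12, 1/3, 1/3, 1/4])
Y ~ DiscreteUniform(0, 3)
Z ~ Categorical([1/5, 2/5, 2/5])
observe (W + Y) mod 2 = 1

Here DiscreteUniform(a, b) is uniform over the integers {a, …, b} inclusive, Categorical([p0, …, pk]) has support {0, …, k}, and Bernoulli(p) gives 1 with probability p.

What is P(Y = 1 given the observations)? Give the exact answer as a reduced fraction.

Enumerate traces; 72 have nonzero weight after conditioning:
  (W=0, X=0, Y=1, Z=0) weight 1/720
  (W=0, X=0, Y=1, Z=1) weight 1/360
  (W=0, X=0, Y=1, Z=2) weight 1/360
  (W=0, X=0, Y=3, Z=0) weight 1/720
  (W=0, X=0, Y=3, Z=1) weight 1/360
  (W=0, X=0, Y=3, Z=2) weight 1/360
  (W=0, X=1, Y=1, Z=0) weight 1/180
  (W=0, X=1, Y=1, Z=1) weight 1/90
  (W=1, X=0, Y=0, Z=0) weight 1/180
  (W=1, X=0, Y=2, Z=0) weight 1/180
  … 62 more
Group by Y:
  weight(Y=0) = 1/12
  weight(Y=1) = 1/6
  weight(Y=2) = 1/12
  weight(Y=3) = 1/6
Total weight = 1/12 + 1/6 + 1/12 + 1/6 = 1/2
P(Y=0 | obs) = 1/12 / 1/2 = 1/6
P(Y=1 | obs) = 1/6 / 1/2 = 1/3
P(Y=2 | obs) = 1/12 / 1/2 = 1/6
P(Y=3 | obs) = 1/6 / 1/2 = 1/3

P(Y = 1 | obs) = 1/3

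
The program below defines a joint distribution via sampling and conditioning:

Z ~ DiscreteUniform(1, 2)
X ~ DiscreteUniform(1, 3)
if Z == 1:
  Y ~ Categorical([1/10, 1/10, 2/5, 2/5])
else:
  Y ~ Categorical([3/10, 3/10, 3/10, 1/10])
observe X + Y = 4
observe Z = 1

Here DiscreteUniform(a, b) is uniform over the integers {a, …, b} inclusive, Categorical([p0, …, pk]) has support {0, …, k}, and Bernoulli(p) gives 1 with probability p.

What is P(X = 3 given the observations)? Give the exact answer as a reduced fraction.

P(X = 3 | obs) = 1/9

Enumerate traces; 3 have nonzero weight after conditioning:
  (Z=1, X=1, Y=3) weight 1/15
  (Z=1, X=2, Y=2) weight 1/15
  (Z=1, X=3, Y=1) weight 1/60
Group by X:
  weight(X=1) = 1/15
  weight(X=2) = 1/15
  weight(X=3) = 1/60
Total weight = 1/15 + 1/15 + 1/60 = 3/20
P(X=1 | obs) = 1/15 / 3/20 = 4/9
P(X=2 | obs) = 1/15 / 3/20 = 4/9
P(X=3 | obs) = 1/60 / 3/20 = 1/9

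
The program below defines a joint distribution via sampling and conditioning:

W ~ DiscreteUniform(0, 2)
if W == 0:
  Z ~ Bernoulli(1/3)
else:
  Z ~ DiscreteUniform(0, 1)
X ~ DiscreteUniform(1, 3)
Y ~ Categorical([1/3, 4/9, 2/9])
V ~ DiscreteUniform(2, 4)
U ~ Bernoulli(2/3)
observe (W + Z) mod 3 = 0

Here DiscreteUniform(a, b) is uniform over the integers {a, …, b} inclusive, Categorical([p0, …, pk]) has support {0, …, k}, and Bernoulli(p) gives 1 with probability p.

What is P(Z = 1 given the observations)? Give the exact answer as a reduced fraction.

P(Z = 1 | obs) = 3/7

Enumerate traces; 108 have nonzero weight after conditioning:
  (W=0, Z=0, X=1, Y=0, V=2, U=0) weight 2/729
  (W=0, Z=0, X=1, Y=0, V=2, U=1) weight 4/729
  (W=0, Z=0, X=1, Y=0, V=3, U=0) weight 2/729
  (W=0, Z=0, X=1, Y=0, V=3, U=1) weight 4/729
  (W=0, Z=0, X=1, Y=0, V=4, U=0) weight 2/729
  (W=0, Z=0, X=1, Y=0, V=4, U=1) weight 4/729
  (W=0, Z=0, X=1, Y=1, V=2, U=0) weight 8/2187
  (W=0, Z=0, X=1, Y=1, V=2, U=1) weight 16/2187
  (W=2, Z=1, X=1, Y=0, V=2, U=0) weight 1/486
  … 99 more
Group by Z:
  weight(Z=0) = 2/9
  weight(Z=1) = 1/6
Total weight = 2/9 + 1/6 = 7/18
P(Z=0 | obs) = 2/9 / 7/18 = 4/7
P(Z=1 | obs) = 1/6 / 7/18 = 3/7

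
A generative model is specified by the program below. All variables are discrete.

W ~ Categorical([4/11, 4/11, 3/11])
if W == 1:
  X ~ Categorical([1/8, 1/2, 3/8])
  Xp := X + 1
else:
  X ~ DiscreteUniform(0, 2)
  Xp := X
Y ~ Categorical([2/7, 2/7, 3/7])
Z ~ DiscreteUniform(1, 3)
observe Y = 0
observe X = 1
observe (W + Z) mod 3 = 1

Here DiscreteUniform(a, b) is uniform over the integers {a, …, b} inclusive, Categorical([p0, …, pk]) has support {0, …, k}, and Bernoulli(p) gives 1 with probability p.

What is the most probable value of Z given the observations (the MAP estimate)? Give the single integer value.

Enumerate traces; 3 have nonzero weight after conditioning:
  (W=0, X=1, Y=0, Z=1) weight 8/693
  (W=1, X=1, Y=0, Z=3) weight 4/231
  (W=2, X=1, Y=0, Z=2) weight 2/231
Group by Z:
  weight(Z=1) = 8/693
  weight(Z=2) = 2/231
  weight(Z=3) = 4/231
Total weight = 8/693 + 2/231 + 4/231 = 26/693
P(Z=1 | obs) = 8/693 / 26/693 = 4/13
P(Z=2 | obs) = 2/231 / 26/693 = 3/13
P(Z=3 | obs) = 4/231 / 26/693 = 6/13
argmax = 3

argmax_v P(Z = v | obs) = 3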